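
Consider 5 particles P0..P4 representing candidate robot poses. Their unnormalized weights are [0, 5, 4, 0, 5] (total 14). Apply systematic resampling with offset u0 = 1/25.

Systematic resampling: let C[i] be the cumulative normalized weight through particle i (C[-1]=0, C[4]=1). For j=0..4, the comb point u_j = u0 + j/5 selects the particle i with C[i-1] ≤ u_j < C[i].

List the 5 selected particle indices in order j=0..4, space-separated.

1 1 2 2 4

C = [0, 5/14, 9/14, 9/14, 1]
j=0: u_0=1/25 ∈ [0, 5/14) → index 1
j=1: u_1=6/25 ∈ [0, 5/14) → index 1
j=2: u_2=11/25 ∈ [5/14, 9/14) → index 2
j=3: u_3=16/25 ∈ [5/14, 9/14) → index 2
j=4: u_4=21/25 ∈ [9/14, 1) → index 4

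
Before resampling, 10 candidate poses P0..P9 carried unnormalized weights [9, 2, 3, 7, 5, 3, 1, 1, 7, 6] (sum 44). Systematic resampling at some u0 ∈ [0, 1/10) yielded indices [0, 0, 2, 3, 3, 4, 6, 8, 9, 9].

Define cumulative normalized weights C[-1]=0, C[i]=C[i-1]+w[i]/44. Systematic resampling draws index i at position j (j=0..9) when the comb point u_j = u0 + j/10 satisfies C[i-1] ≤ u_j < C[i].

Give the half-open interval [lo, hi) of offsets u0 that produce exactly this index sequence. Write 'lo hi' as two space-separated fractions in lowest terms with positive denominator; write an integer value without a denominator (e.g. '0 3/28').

C = [9/44, 1/4, 7/22, 21/44, 13/22, 29/44, 15/22, 31/44, 19/22, 1]
j=0 picked index 0: u0 ∈ [0, 9/44)
j=1 picked index 0: u0 ∈ [-1/10, 23/220)
j=2 picked index 2: u0 ∈ [1/20, 13/110)
j=3 picked index 3: u0 ∈ [1/55, 39/220)
j=4 picked index 3: u0 ∈ [-9/110, 17/220)
j=5 picked index 4: u0 ∈ [-1/44, 1/11)
j=6 picked index 6: u0 ∈ [13/220, 9/110)
j=7 picked index 8: u0 ∈ [1/220, 9/55)
j=8 picked index 9: u0 ∈ [7/110, 1/5)
j=9 picked index 9: u0 ∈ [-2/55, 1/10)
intersection: [7/110, 17/220)

7/110 17/220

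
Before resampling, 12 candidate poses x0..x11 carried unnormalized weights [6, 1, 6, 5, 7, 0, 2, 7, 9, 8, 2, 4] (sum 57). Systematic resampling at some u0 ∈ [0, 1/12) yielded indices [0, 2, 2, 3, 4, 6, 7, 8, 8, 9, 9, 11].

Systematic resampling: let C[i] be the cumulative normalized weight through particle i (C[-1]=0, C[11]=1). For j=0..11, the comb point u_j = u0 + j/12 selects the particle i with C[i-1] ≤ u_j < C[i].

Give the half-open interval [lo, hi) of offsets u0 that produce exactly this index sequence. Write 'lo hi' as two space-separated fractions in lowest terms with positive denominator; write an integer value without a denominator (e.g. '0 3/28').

C = [2/19, 7/57, 13/57, 6/19, 25/57, 25/57, 9/19, 34/57, 43/57, 17/19, 53/57, 1]
j=0 picked index 0: u0 ∈ [0, 2/19)
j=1 picked index 2: u0 ∈ [3/76, 11/76)
j=2 picked index 2: u0 ∈ [-5/114, 7/114)
j=3 picked index 3: u0 ∈ [-5/228, 5/76)
j=4 picked index 4: u0 ∈ [-1/57, 2/19)
j=5 picked index 6: u0 ∈ [5/228, 13/228)
j=6 picked index 7: u0 ∈ [-1/38, 11/114)
j=7 picked index 8: u0 ∈ [1/76, 13/76)
j=8 picked index 8: u0 ∈ [-4/57, 5/57)
j=9 picked index 9: u0 ∈ [1/228, 11/76)
j=10 picked index 9: u0 ∈ [-3/38, 7/114)
j=11 picked index 11: u0 ∈ [1/76, 1/12)
intersection: [3/76, 13/228)

3/76 13/228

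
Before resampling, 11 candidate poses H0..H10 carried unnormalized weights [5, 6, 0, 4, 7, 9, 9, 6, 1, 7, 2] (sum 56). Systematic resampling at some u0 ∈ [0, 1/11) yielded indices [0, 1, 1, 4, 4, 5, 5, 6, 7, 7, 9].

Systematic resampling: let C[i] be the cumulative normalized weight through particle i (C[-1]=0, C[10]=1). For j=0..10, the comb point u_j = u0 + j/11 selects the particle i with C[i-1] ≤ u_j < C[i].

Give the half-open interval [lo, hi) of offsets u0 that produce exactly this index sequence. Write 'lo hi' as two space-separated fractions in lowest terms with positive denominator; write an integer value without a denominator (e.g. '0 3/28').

0 1/308

C = [5/56, 11/56, 11/56, 15/56, 11/28, 31/56, 5/7, 23/28, 47/56, 27/28, 1]
j=0 picked index 0: u0 ∈ [0, 5/56)
j=1 picked index 1: u0 ∈ [-1/616, 65/616)
j=2 picked index 1: u0 ∈ [-57/616, 9/616)
j=3 picked index 4: u0 ∈ [-3/616, 37/308)
j=4 picked index 4: u0 ∈ [-59/616, 9/308)
j=5 picked index 5: u0 ∈ [-19/308, 61/616)
j=6 picked index 5: u0 ∈ [-47/308, 5/616)
j=7 picked index 6: u0 ∈ [-51/616, 6/77)
j=8 picked index 7: u0 ∈ [-1/77, 29/308)
j=9 picked index 7: u0 ∈ [-8/77, 1/308)
j=10 picked index 9: u0 ∈ [-43/616, 17/308)
intersection: [0, 1/308)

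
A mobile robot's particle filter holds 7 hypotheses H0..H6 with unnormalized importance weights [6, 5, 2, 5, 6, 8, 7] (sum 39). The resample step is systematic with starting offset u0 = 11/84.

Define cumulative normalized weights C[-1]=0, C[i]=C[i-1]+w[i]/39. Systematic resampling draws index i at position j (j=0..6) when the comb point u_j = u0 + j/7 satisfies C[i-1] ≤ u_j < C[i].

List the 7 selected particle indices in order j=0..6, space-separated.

C = [2/13, 11/39, 1/3, 6/13, 8/13, 32/39, 1]
j=0: u_0=11/84 ∈ [0, 2/13) → index 0
j=1: u_1=23/84 ∈ [2/13, 11/39) → index 1
j=2: u_2=5/12 ∈ [1/3, 6/13) → index 3
j=3: u_3=47/84 ∈ [6/13, 8/13) → index 4
j=4: u_4=59/84 ∈ [8/13, 32/39) → index 5
j=5: u_5=71/84 ∈ [32/39, 1) → index 6
j=6: u_6=83/84 ∈ [32/39, 1) → index 6

0 1 3 4 5 6 6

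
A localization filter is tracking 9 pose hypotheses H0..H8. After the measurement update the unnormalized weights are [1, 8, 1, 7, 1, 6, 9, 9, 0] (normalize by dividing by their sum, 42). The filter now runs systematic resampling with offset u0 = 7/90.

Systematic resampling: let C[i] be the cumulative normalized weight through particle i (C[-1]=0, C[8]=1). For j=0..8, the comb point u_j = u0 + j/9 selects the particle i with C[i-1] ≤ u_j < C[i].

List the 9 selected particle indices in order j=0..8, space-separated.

1 1 3 4 5 6 6 7 7

C = [1/42, 3/14, 5/21, 17/42, 3/7, 4/7, 11/14, 1, 1]
j=0: u_0=7/90 ∈ [1/42, 3/14) → index 1
j=1: u_1=17/90 ∈ [1/42, 3/14) → index 1
j=2: u_2=3/10 ∈ [5/21, 17/42) → index 3
j=3: u_3=37/90 ∈ [17/42, 3/7) → index 4
j=4: u_4=47/90 ∈ [3/7, 4/7) → index 5
j=5: u_5=19/30 ∈ [4/7, 11/14) → index 6
j=6: u_6=67/90 ∈ [4/7, 11/14) → index 6
j=7: u_7=77/90 ∈ [11/14, 1) → index 7
j=8: u_8=29/30 ∈ [11/14, 1) → index 7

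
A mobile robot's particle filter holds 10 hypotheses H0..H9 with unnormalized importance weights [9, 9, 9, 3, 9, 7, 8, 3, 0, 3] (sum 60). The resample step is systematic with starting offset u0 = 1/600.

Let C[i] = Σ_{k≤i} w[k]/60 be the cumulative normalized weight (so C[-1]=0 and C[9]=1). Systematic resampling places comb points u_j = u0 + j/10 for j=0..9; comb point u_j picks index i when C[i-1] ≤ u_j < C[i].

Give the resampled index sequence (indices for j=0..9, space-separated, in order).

0 0 1 2 2 4 4 5 6 7

C = [3/20, 3/10, 9/20, 1/2, 13/20, 23/30, 9/10, 19/20, 19/20, 1]
j=0: u_0=1/600 ∈ [0, 3/20) → index 0
j=1: u_1=61/600 ∈ [0, 3/20) → index 0
j=2: u_2=121/600 ∈ [3/20, 3/10) → index 1
j=3: u_3=181/600 ∈ [3/10, 9/20) → index 2
j=4: u_4=241/600 ∈ [3/10, 9/20) → index 2
j=5: u_5=301/600 ∈ [1/2, 13/20) → index 4
j=6: u_6=361/600 ∈ [1/2, 13/20) → index 4
j=7: u_7=421/600 ∈ [13/20, 23/30) → index 5
j=8: u_8=481/600 ∈ [23/30, 9/10) → index 6
j=9: u_9=541/600 ∈ [9/10, 19/20) → index 7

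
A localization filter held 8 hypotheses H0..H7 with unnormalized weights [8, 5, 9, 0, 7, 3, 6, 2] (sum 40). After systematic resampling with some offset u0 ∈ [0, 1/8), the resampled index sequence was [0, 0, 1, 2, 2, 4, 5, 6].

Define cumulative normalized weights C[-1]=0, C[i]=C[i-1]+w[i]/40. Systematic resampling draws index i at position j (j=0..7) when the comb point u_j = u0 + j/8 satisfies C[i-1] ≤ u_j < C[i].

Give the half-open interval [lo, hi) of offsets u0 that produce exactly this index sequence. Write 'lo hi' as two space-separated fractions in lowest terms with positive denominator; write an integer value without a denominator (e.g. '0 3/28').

C = [1/5, 13/40, 11/20, 11/20, 29/40, 4/5, 19/20, 1]
j=0 picked index 0: u0 ∈ [0, 1/5)
j=1 picked index 0: u0 ∈ [-1/8, 3/40)
j=2 picked index 1: u0 ∈ [-1/20, 3/40)
j=3 picked index 2: u0 ∈ [-1/20, 7/40)
j=4 picked index 2: u0 ∈ [-7/40, 1/20)
j=5 picked index 4: u0 ∈ [-3/40, 1/10)
j=6 picked index 5: u0 ∈ [-1/40, 1/20)
j=7 picked index 6: u0 ∈ [-3/40, 3/40)
intersection: [0, 1/20)

0 1/20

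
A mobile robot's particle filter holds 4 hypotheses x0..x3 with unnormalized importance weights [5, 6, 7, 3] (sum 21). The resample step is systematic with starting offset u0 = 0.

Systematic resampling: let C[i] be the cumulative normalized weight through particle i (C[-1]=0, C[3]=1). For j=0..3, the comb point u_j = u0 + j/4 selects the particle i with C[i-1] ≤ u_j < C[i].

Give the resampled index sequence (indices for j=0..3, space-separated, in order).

C = [5/21, 11/21, 6/7, 1]
j=0: u_0=0 ∈ [0, 5/21) → index 0
j=1: u_1=1/4 ∈ [5/21, 11/21) → index 1
j=2: u_2=1/2 ∈ [5/21, 11/21) → index 1
j=3: u_3=3/4 ∈ [11/21, 6/7) → index 2

0 1 1 2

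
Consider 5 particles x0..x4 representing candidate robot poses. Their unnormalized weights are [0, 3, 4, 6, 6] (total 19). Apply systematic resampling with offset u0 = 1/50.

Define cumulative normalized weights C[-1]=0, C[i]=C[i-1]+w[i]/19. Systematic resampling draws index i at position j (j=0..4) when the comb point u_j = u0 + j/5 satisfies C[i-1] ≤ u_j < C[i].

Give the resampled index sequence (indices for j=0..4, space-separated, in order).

C = [0, 3/19, 7/19, 13/19, 1]
j=0: u_0=1/50 ∈ [0, 3/19) → index 1
j=1: u_1=11/50 ∈ [3/19, 7/19) → index 2
j=2: u_2=21/50 ∈ [7/19, 13/19) → index 3
j=3: u_3=31/50 ∈ [7/19, 13/19) → index 3
j=4: u_4=41/50 ∈ [13/19, 1) → index 4

1 2 3 3 4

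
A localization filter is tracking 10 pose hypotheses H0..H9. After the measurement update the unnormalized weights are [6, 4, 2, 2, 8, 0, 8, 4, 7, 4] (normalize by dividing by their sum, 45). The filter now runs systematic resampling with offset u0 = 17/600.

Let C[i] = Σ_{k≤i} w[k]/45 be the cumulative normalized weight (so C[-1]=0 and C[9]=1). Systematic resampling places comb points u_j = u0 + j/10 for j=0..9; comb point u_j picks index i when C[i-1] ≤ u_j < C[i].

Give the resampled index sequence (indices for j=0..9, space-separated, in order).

C = [2/15, 2/9, 4/15, 14/45, 22/45, 22/45, 2/3, 34/45, 41/45, 1]
j=0: u_0=17/600 ∈ [0, 2/15) → index 0
j=1: u_1=77/600 ∈ [0, 2/15) → index 0
j=2: u_2=137/600 ∈ [2/9, 4/15) → index 2
j=3: u_3=197/600 ∈ [14/45, 22/45) → index 4
j=4: u_4=257/600 ∈ [14/45, 22/45) → index 4
j=5: u_5=317/600 ∈ [22/45, 2/3) → index 6
j=6: u_6=377/600 ∈ [22/45, 2/3) → index 6
j=7: u_7=437/600 ∈ [2/3, 34/45) → index 7
j=8: u_8=497/600 ∈ [34/45, 41/45) → index 8
j=9: u_9=557/600 ∈ [41/45, 1) → index 9

0 0 2 4 4 6 6 7 8 9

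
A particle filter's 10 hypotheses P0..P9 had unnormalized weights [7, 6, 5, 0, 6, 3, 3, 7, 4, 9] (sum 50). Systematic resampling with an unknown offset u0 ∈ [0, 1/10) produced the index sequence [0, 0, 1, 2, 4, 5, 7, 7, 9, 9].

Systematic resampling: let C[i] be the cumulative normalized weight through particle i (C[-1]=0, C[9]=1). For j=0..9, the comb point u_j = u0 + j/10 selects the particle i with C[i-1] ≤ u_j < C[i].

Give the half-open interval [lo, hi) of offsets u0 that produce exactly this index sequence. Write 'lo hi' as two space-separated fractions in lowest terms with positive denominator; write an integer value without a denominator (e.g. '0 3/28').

C = [7/50, 13/50, 9/25, 9/25, 12/25, 27/50, 3/5, 37/50, 41/50, 1]
j=0 picked index 0: u0 ∈ [0, 7/50)
j=1 picked index 0: u0 ∈ [-1/10, 1/25)
j=2 picked index 1: u0 ∈ [-3/50, 3/50)
j=3 picked index 2: u0 ∈ [-1/25, 3/50)
j=4 picked index 4: u0 ∈ [-1/25, 2/25)
j=5 picked index 5: u0 ∈ [-1/50, 1/25)
j=6 picked index 7: u0 ∈ [0, 7/50)
j=7 picked index 7: u0 ∈ [-1/10, 1/25)
j=8 picked index 9: u0 ∈ [1/50, 1/5)
j=9 picked index 9: u0 ∈ [-2/25, 1/10)
intersection: [1/50, 1/25)

1/50 1/25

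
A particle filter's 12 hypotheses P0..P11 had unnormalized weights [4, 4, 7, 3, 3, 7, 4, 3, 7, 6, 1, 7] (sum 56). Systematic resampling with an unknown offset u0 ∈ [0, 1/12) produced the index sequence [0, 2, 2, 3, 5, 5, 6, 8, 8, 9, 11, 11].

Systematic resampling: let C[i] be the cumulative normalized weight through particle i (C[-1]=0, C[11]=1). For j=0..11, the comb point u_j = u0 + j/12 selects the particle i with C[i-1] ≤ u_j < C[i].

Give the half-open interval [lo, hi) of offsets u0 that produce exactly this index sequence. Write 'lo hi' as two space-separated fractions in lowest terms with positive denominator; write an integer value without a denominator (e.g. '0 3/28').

C = [1/14, 1/7, 15/56, 9/28, 3/8, 1/2, 4/7, 5/8, 3/4, 6/7, 7/8, 1]
j=0 picked index 0: u0 ∈ [0, 1/14)
j=1 picked index 2: u0 ∈ [5/84, 31/168)
j=2 picked index 2: u0 ∈ [-1/42, 17/168)
j=3 picked index 3: u0 ∈ [1/56, 1/14)
j=4 picked index 5: u0 ∈ [1/24, 1/6)
j=5 picked index 5: u0 ∈ [-1/24, 1/12)
j=6 picked index 6: u0 ∈ [0, 1/14)
j=7 picked index 8: u0 ∈ [1/24, 1/6)
j=8 picked index 8: u0 ∈ [-1/24, 1/12)
j=9 picked index 9: u0 ∈ [0, 3/28)
j=10 picked index 11: u0 ∈ [1/24, 1/6)
j=11 picked index 11: u0 ∈ [-1/24, 1/12)
intersection: [5/84, 1/14)

5/84 1/14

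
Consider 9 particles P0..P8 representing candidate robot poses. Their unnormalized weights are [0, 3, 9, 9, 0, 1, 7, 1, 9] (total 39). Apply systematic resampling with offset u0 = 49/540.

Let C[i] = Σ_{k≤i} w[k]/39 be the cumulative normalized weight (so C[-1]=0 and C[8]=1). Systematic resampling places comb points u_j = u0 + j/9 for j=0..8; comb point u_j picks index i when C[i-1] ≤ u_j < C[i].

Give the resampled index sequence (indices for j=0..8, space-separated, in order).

2 2 3 3 3 6 7 8 8

C = [0, 1/13, 4/13, 7/13, 7/13, 22/39, 29/39, 10/13, 1]
j=0: u_0=49/540 ∈ [1/13, 4/13) → index 2
j=1: u_1=109/540 ∈ [1/13, 4/13) → index 2
j=2: u_2=169/540 ∈ [4/13, 7/13) → index 3
j=3: u_3=229/540 ∈ [4/13, 7/13) → index 3
j=4: u_4=289/540 ∈ [4/13, 7/13) → index 3
j=5: u_5=349/540 ∈ [22/39, 29/39) → index 6
j=6: u_6=409/540 ∈ [29/39, 10/13) → index 7
j=7: u_7=469/540 ∈ [10/13, 1) → index 8
j=8: u_8=529/540 ∈ [10/13, 1) → index 8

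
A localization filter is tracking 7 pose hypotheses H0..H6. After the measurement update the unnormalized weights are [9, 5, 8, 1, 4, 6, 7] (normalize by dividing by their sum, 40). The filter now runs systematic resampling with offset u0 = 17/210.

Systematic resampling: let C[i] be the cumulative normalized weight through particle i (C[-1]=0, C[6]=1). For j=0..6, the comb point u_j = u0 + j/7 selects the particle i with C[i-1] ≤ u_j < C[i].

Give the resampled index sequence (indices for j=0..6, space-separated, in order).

C = [9/40, 7/20, 11/20, 23/40, 27/40, 33/40, 1]
j=0: u_0=17/210 ∈ [0, 9/40) → index 0
j=1: u_1=47/210 ∈ [0, 9/40) → index 0
j=2: u_2=11/30 ∈ [7/20, 11/20) → index 2
j=3: u_3=107/210 ∈ [7/20, 11/20) → index 2
j=4: u_4=137/210 ∈ [23/40, 27/40) → index 4
j=5: u_5=167/210 ∈ [27/40, 33/40) → index 5
j=6: u_6=197/210 ∈ [33/40, 1) → index 6

0 0 2 2 4 5 6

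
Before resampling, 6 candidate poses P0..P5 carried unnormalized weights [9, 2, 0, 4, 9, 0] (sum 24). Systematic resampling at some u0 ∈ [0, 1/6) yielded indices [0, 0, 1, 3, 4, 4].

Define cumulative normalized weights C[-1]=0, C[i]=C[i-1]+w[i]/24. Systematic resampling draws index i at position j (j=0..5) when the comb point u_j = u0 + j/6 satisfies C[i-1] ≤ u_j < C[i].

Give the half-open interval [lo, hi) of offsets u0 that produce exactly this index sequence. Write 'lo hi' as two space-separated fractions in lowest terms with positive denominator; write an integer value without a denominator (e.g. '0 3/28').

1/24 1/8

C = [3/8, 11/24, 11/24, 5/8, 1, 1]
j=0 picked index 0: u0 ∈ [0, 3/8)
j=1 picked index 0: u0 ∈ [-1/6, 5/24)
j=2 picked index 1: u0 ∈ [1/24, 1/8)
j=3 picked index 3: u0 ∈ [-1/24, 1/8)
j=4 picked index 4: u0 ∈ [-1/24, 1/3)
j=5 picked index 4: u0 ∈ [-5/24, 1/6)
intersection: [1/24, 1/8)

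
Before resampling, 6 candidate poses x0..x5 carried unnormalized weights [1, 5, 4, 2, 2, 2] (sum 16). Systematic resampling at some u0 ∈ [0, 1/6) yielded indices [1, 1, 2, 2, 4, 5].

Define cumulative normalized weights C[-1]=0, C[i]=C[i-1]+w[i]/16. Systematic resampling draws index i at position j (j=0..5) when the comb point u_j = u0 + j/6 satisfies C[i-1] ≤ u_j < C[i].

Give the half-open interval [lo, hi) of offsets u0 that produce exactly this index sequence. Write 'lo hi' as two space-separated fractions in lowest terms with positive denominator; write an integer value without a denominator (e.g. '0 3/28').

C = [1/16, 3/8, 5/8, 3/4, 7/8, 1]
j=0 picked index 1: u0 ∈ [1/16, 3/8)
j=1 picked index 1: u0 ∈ [-5/48, 5/24)
j=2 picked index 2: u0 ∈ [1/24, 7/24)
j=3 picked index 2: u0 ∈ [-1/8, 1/8)
j=4 picked index 4: u0 ∈ [1/12, 5/24)
j=5 picked index 5: u0 ∈ [1/24, 1/6)
intersection: [1/12, 1/8)

1/12 1/8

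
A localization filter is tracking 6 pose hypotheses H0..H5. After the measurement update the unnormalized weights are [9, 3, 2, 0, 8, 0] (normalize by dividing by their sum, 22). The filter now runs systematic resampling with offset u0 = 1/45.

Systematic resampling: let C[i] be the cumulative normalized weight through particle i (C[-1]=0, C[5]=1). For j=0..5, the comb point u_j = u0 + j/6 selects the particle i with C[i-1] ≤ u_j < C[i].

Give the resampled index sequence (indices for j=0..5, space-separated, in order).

C = [9/22, 6/11, 7/11, 7/11, 1, 1]
j=0: u_0=1/45 ∈ [0, 9/22) → index 0
j=1: u_1=17/90 ∈ [0, 9/22) → index 0
j=2: u_2=16/45 ∈ [0, 9/22) → index 0
j=3: u_3=47/90 ∈ [9/22, 6/11) → index 1
j=4: u_4=31/45 ∈ [7/11, 1) → index 4
j=5: u_5=77/90 ∈ [7/11, 1) → index 4

0 0 0 1 4 4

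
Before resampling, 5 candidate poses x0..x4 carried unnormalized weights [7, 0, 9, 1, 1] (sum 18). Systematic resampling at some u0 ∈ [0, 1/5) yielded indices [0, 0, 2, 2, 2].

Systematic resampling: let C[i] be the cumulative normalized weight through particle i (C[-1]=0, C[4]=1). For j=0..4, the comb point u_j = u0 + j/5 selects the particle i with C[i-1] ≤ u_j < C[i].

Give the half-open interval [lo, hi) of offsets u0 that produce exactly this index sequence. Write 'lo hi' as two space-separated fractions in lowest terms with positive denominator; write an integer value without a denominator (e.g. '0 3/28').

C = [7/18, 7/18, 8/9, 17/18, 1]
j=0 picked index 0: u0 ∈ [0, 7/18)
j=1 picked index 0: u0 ∈ [-1/5, 17/90)
j=2 picked index 2: u0 ∈ [-1/90, 22/45)
j=3 picked index 2: u0 ∈ [-19/90, 13/45)
j=4 picked index 2: u0 ∈ [-37/90, 4/45)
intersection: [0, 4/45)

0 4/45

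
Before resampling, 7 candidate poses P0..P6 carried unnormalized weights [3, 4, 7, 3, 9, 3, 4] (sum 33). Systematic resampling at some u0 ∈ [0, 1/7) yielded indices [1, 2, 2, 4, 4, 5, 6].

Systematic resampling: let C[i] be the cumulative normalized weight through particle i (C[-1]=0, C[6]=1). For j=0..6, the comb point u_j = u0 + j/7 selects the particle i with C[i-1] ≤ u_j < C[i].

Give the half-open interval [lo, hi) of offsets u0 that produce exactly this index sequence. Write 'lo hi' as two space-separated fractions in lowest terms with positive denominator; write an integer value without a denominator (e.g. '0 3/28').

1/11 32/231

C = [1/11, 7/33, 14/33, 17/33, 26/33, 29/33, 1]
j=0 picked index 1: u0 ∈ [1/11, 7/33)
j=1 picked index 2: u0 ∈ [16/231, 65/231)
j=2 picked index 2: u0 ∈ [-17/231, 32/231)
j=3 picked index 4: u0 ∈ [20/231, 83/231)
j=4 picked index 4: u0 ∈ [-13/231, 50/231)
j=5 picked index 5: u0 ∈ [17/231, 38/231)
j=6 picked index 6: u0 ∈ [5/231, 1/7)
intersection: [1/11, 32/231)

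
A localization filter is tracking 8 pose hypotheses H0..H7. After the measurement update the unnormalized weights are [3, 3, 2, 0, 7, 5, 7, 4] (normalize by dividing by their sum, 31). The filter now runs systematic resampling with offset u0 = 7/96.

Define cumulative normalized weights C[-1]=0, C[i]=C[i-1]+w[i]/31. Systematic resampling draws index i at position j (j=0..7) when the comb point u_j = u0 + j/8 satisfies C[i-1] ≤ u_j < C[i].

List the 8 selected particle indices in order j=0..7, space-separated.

0 2 4 4 5 6 6 7

C = [3/31, 6/31, 8/31, 8/31, 15/31, 20/31, 27/31, 1]
j=0: u_0=7/96 ∈ [0, 3/31) → index 0
j=1: u_1=19/96 ∈ [6/31, 8/31) → index 2
j=2: u_2=31/96 ∈ [8/31, 15/31) → index 4
j=3: u_3=43/96 ∈ [8/31, 15/31) → index 4
j=4: u_4=55/96 ∈ [15/31, 20/31) → index 5
j=5: u_5=67/96 ∈ [20/31, 27/31) → index 6
j=6: u_6=79/96 ∈ [20/31, 27/31) → index 6
j=7: u_7=91/96 ∈ [27/31, 1) → index 7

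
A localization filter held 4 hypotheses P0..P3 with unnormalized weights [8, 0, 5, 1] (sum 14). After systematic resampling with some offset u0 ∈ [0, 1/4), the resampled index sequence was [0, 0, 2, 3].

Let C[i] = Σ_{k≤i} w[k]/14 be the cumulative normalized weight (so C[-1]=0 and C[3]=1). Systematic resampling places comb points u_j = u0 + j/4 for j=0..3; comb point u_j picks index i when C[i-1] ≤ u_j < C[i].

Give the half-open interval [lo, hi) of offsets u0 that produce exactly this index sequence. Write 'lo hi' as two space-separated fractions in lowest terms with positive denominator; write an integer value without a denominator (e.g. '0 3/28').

5/28 1/4

C = [4/7, 4/7, 13/14, 1]
j=0 picked index 0: u0 ∈ [0, 4/7)
j=1 picked index 0: u0 ∈ [-1/4, 9/28)
j=2 picked index 2: u0 ∈ [1/14, 3/7)
j=3 picked index 3: u0 ∈ [5/28, 1/4)
intersection: [5/28, 1/4)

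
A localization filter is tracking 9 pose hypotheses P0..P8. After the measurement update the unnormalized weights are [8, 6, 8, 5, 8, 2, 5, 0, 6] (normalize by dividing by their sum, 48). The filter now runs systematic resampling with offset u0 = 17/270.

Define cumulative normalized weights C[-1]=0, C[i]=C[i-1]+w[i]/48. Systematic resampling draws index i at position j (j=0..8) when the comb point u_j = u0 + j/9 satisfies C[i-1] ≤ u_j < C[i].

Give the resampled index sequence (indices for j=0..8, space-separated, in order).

C = [1/6, 7/24, 11/24, 9/16, 35/48, 37/48, 7/8, 7/8, 1]
j=0: u_0=17/270 ∈ [0, 1/6) → index 0
j=1: u_1=47/270 ∈ [1/6, 7/24) → index 1
j=2: u_2=77/270 ∈ [1/6, 7/24) → index 1
j=3: u_3=107/270 ∈ [7/24, 11/24) → index 2
j=4: u_4=137/270 ∈ [11/24, 9/16) → index 3
j=5: u_5=167/270 ∈ [9/16, 35/48) → index 4
j=6: u_6=197/270 ∈ [35/48, 37/48) → index 5
j=7: u_7=227/270 ∈ [37/48, 7/8) → index 6
j=8: u_8=257/270 ∈ [7/8, 1) → index 8

0 1 1 2 3 4 5 6 8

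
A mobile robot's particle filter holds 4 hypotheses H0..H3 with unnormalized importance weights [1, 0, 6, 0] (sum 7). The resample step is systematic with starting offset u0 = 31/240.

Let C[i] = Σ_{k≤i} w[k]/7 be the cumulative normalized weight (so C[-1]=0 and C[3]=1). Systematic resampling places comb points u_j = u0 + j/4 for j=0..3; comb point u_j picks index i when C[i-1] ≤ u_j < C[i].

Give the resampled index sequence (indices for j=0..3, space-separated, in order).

0 2 2 2

C = [1/7, 1/7, 1, 1]
j=0: u_0=31/240 ∈ [0, 1/7) → index 0
j=1: u_1=91/240 ∈ [1/7, 1) → index 2
j=2: u_2=151/240 ∈ [1/7, 1) → index 2
j=3: u_3=211/240 ∈ [1/7, 1) → index 2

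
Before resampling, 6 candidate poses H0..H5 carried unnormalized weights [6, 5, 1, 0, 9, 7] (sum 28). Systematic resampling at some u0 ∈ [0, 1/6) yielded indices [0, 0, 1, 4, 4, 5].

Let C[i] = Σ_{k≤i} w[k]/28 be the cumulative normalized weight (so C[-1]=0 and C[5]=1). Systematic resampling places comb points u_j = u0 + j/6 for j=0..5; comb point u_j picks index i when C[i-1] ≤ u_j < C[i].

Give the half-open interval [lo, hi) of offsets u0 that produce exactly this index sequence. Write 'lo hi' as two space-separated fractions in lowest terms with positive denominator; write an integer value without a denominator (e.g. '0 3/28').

C = [3/14, 11/28, 3/7, 3/7, 3/4, 1]
j=0 picked index 0: u0 ∈ [0, 3/14)
j=1 picked index 0: u0 ∈ [-1/6, 1/21)
j=2 picked index 1: u0 ∈ [-5/42, 5/84)
j=3 picked index 4: u0 ∈ [-1/14, 1/4)
j=4 picked index 4: u0 ∈ [-5/21, 1/12)
j=5 picked index 5: u0 ∈ [-1/12, 1/6)
intersection: [0, 1/21)

0 1/21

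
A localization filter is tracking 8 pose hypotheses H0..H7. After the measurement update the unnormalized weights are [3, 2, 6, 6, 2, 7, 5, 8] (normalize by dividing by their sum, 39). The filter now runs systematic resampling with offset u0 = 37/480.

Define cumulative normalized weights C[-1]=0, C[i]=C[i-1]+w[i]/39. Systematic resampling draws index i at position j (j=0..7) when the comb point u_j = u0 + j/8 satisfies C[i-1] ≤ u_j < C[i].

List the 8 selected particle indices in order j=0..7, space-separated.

1 2 3 4 5 6 7 7

C = [1/13, 5/39, 11/39, 17/39, 19/39, 2/3, 31/39, 1]
j=0: u_0=37/480 ∈ [1/13, 5/39) → index 1
j=1: u_1=97/480 ∈ [5/39, 11/39) → index 2
j=2: u_2=157/480 ∈ [11/39, 17/39) → index 3
j=3: u_3=217/480 ∈ [17/39, 19/39) → index 4
j=4: u_4=277/480 ∈ [19/39, 2/3) → index 5
j=5: u_5=337/480 ∈ [2/3, 31/39) → index 6
j=6: u_6=397/480 ∈ [31/39, 1) → index 7
j=7: u_7=457/480 ∈ [31/39, 1) → index 7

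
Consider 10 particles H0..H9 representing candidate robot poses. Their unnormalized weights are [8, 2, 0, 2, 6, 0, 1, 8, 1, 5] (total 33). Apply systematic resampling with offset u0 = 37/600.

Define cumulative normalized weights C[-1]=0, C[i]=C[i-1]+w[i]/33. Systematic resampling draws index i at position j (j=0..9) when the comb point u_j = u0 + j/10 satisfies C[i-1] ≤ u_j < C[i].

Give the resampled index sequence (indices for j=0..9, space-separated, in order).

C = [8/33, 10/33, 10/33, 4/11, 6/11, 6/11, 19/33, 9/11, 28/33, 1]
j=0: u_0=37/600 ∈ [0, 8/33) → index 0
j=1: u_1=97/600 ∈ [0, 8/33) → index 0
j=2: u_2=157/600 ∈ [8/33, 10/33) → index 1
j=3: u_3=217/600 ∈ [10/33, 4/11) → index 3
j=4: u_4=277/600 ∈ [4/11, 6/11) → index 4
j=5: u_5=337/600 ∈ [6/11, 19/33) → index 6
j=6: u_6=397/600 ∈ [19/33, 9/11) → index 7
j=7: u_7=457/600 ∈ [19/33, 9/11) → index 7
j=8: u_8=517/600 ∈ [28/33, 1) → index 9
j=9: u_9=577/600 ∈ [28/33, 1) → index 9

0 0 1 3 4 6 7 7 9 9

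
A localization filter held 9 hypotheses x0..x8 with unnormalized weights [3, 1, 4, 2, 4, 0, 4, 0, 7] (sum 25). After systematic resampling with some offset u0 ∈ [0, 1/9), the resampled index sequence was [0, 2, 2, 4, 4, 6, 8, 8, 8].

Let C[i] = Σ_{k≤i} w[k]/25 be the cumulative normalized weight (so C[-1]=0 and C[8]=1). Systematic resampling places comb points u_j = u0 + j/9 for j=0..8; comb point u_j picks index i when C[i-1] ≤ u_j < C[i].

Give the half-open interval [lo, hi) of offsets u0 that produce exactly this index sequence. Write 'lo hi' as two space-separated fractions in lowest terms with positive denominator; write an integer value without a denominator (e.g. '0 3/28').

C = [3/25, 4/25, 8/25, 2/5, 14/25, 14/25, 18/25, 18/25, 1]
j=0 picked index 0: u0 ∈ [0, 3/25)
j=1 picked index 2: u0 ∈ [11/225, 47/225)
j=2 picked index 2: u0 ∈ [-14/225, 22/225)
j=3 picked index 4: u0 ∈ [1/15, 17/75)
j=4 picked index 4: u0 ∈ [-2/45, 26/225)
j=5 picked index 6: u0 ∈ [1/225, 37/225)
j=6 picked index 8: u0 ∈ [4/75, 1/3)
j=7 picked index 8: u0 ∈ [-13/225, 2/9)
j=8 picked index 8: u0 ∈ [-38/225, 1/9)
intersection: [1/15, 22/225)

1/15 22/225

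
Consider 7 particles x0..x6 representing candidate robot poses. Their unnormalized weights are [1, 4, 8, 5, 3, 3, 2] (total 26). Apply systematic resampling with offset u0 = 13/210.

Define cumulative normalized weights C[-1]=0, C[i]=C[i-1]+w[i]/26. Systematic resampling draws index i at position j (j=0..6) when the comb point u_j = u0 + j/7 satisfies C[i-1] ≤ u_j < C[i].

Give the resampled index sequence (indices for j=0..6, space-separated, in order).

1 2 2 2 3 4 5

C = [1/26, 5/26, 1/2, 9/13, 21/26, 12/13, 1]
j=0: u_0=13/210 ∈ [1/26, 5/26) → index 1
j=1: u_1=43/210 ∈ [5/26, 1/2) → index 2
j=2: u_2=73/210 ∈ [5/26, 1/2) → index 2
j=3: u_3=103/210 ∈ [5/26, 1/2) → index 2
j=4: u_4=19/30 ∈ [1/2, 9/13) → index 3
j=5: u_5=163/210 ∈ [9/13, 21/26) → index 4
j=6: u_6=193/210 ∈ [21/26, 12/13) → index 5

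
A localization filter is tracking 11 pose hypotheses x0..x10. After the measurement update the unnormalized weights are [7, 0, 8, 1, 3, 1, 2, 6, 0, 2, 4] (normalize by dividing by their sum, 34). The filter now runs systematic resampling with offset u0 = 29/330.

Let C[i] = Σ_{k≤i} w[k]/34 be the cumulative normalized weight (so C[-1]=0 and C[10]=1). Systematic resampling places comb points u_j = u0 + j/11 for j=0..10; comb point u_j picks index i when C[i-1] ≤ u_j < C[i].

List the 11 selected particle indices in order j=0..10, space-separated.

0 0 2 2 3 4 6 7 7 10 10

C = [7/34, 7/34, 15/34, 8/17, 19/34, 10/17, 11/17, 14/17, 14/17, 15/17, 1]
j=0: u_0=29/330 ∈ [0, 7/34) → index 0
j=1: u_1=59/330 ∈ [0, 7/34) → index 0
j=2: u_2=89/330 ∈ [7/34, 15/34) → index 2
j=3: u_3=119/330 ∈ [7/34, 15/34) → index 2
j=4: u_4=149/330 ∈ [15/34, 8/17) → index 3
j=5: u_5=179/330 ∈ [8/17, 19/34) → index 4
j=6: u_6=19/30 ∈ [10/17, 11/17) → index 6
j=7: u_7=239/330 ∈ [11/17, 14/17) → index 7
j=8: u_8=269/330 ∈ [11/17, 14/17) → index 7
j=9: u_9=299/330 ∈ [15/17, 1) → index 10
j=10: u_10=329/330 ∈ [15/17, 1) → index 10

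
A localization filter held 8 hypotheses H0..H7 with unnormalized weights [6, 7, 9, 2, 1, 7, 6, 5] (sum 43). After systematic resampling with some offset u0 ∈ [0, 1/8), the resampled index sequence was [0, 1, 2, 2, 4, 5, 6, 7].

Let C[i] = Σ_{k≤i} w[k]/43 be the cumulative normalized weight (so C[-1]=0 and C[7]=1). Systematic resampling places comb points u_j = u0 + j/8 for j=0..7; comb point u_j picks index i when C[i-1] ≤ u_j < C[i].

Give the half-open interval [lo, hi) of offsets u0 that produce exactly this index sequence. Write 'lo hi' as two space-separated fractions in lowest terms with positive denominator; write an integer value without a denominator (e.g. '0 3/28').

C = [6/43, 13/43, 22/43, 24/43, 25/43, 32/43, 38/43, 1]
j=0 picked index 0: u0 ∈ [0, 6/43)
j=1 picked index 1: u0 ∈ [5/344, 61/344)
j=2 picked index 2: u0 ∈ [9/172, 45/172)
j=3 picked index 2: u0 ∈ [-25/344, 47/344)
j=4 picked index 4: u0 ∈ [5/86, 7/86)
j=5 picked index 5: u0 ∈ [-15/344, 41/344)
j=6 picked index 6: u0 ∈ [-1/172, 23/172)
j=7 picked index 7: u0 ∈ [3/344, 1/8)
intersection: [5/86, 7/86)

5/86 7/86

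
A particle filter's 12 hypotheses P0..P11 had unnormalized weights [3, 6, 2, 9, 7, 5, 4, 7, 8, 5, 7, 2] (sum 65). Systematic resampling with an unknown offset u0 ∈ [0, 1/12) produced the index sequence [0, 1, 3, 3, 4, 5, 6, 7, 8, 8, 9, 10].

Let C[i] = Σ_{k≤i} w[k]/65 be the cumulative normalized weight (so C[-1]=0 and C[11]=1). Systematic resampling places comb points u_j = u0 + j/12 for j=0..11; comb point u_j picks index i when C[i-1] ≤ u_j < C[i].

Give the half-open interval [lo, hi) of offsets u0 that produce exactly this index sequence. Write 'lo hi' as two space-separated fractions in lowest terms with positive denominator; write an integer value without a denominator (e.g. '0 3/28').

1/390 11/390

C = [3/65, 9/65, 11/65, 4/13, 27/65, 32/65, 36/65, 43/65, 51/65, 56/65, 63/65, 1]
j=0 picked index 0: u0 ∈ [0, 3/65)
j=1 picked index 1: u0 ∈ [-29/780, 43/780)
j=2 picked index 3: u0 ∈ [1/390, 11/78)
j=3 picked index 3: u0 ∈ [-21/260, 3/52)
j=4 picked index 4: u0 ∈ [-1/39, 16/195)
j=5 picked index 5: u0 ∈ [-1/780, 59/780)
j=6 picked index 6: u0 ∈ [-1/130, 7/130)
j=7 picked index 7: u0 ∈ [-23/780, 61/780)
j=8 picked index 8: u0 ∈ [-1/195, 23/195)
j=9 picked index 8: u0 ∈ [-23/260, 9/260)
j=10 picked index 9: u0 ∈ [-19/390, 11/390)
j=11 picked index 10: u0 ∈ [-43/780, 41/780)
intersection: [1/390, 11/390)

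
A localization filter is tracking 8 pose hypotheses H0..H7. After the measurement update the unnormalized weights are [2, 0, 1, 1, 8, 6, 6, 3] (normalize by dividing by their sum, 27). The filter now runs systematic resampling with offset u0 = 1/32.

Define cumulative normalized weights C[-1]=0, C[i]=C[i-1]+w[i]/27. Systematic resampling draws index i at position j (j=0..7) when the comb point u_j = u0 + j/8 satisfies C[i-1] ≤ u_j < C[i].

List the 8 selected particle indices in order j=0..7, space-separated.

C = [2/27, 2/27, 1/9, 4/27, 4/9, 2/3, 8/9, 1]
j=0: u_0=1/32 ∈ [0, 2/27) → index 0
j=1: u_1=5/32 ∈ [4/27, 4/9) → index 4
j=2: u_2=9/32 ∈ [4/27, 4/9) → index 4
j=3: u_3=13/32 ∈ [4/27, 4/9) → index 4
j=4: u_4=17/32 ∈ [4/9, 2/3) → index 5
j=5: u_5=21/32 ∈ [4/9, 2/3) → index 5
j=6: u_6=25/32 ∈ [2/3, 8/9) → index 6
j=7: u_7=29/32 ∈ [8/9, 1) → index 7

0 4 4 4 5 5 6 7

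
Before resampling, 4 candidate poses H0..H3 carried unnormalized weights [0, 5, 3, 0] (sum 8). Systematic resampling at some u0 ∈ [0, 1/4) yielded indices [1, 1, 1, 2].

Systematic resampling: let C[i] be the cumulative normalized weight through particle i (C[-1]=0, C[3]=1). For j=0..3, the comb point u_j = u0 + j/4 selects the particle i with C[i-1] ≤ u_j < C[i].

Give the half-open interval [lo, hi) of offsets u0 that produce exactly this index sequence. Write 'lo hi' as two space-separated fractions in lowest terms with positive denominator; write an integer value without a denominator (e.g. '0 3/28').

C = [0, 5/8, 1, 1]
j=0 picked index 1: u0 ∈ [0, 5/8)
j=1 picked index 1: u0 ∈ [-1/4, 3/8)
j=2 picked index 1: u0 ∈ [-1/2, 1/8)
j=3 picked index 2: u0 ∈ [-1/8, 1/4)
intersection: [0, 1/8)

0 1/8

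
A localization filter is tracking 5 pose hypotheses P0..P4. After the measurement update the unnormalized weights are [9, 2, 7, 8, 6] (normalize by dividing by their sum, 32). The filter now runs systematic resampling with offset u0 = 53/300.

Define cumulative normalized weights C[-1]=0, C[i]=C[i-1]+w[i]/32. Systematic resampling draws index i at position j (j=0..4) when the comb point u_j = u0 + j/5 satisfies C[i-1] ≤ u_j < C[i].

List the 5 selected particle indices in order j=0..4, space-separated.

0 2 3 3 4

C = [9/32, 11/32, 9/16, 13/16, 1]
j=0: u_0=53/300 ∈ [0, 9/32) → index 0
j=1: u_1=113/300 ∈ [11/32, 9/16) → index 2
j=2: u_2=173/300 ∈ [9/16, 13/16) → index 3
j=3: u_3=233/300 ∈ [9/16, 13/16) → index 3
j=4: u_4=293/300 ∈ [13/16, 1) → index 4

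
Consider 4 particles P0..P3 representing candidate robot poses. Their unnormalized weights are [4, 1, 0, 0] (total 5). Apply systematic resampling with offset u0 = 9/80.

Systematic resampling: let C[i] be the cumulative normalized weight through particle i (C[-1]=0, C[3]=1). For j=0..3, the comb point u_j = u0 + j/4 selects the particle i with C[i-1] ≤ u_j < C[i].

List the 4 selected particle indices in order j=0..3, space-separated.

0 0 0 1

C = [4/5, 1, 1, 1]
j=0: u_0=9/80 ∈ [0, 4/5) → index 0
j=1: u_1=29/80 ∈ [0, 4/5) → index 0
j=2: u_2=49/80 ∈ [0, 4/5) → index 0
j=3: u_3=69/80 ∈ [4/5, 1) → index 1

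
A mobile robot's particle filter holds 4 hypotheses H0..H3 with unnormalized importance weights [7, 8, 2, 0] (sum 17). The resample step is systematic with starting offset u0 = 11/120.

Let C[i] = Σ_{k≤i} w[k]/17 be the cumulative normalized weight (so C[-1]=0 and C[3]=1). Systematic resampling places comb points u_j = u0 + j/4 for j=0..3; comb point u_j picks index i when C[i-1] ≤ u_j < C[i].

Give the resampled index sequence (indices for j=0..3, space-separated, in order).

0 0 1 1

C = [7/17, 15/17, 1, 1]
j=0: u_0=11/120 ∈ [0, 7/17) → index 0
j=1: u_1=41/120 ∈ [0, 7/17) → index 0
j=2: u_2=71/120 ∈ [7/17, 15/17) → index 1
j=3: u_3=101/120 ∈ [7/17, 15/17) → index 1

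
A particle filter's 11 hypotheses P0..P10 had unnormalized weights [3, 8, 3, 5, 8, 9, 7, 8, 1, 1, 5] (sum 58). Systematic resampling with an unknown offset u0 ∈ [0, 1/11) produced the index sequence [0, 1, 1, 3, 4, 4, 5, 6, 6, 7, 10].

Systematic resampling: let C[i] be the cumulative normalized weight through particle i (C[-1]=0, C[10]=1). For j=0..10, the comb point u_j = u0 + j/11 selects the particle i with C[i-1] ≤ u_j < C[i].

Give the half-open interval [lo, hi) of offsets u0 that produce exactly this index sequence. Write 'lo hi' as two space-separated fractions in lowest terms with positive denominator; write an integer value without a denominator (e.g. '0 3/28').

3/638 5/638

C = [3/58, 11/58, 7/29, 19/58, 27/58, 18/29, 43/58, 51/58, 26/29, 53/58, 1]
j=0 picked index 0: u0 ∈ [0, 3/58)
j=1 picked index 1: u0 ∈ [-25/638, 63/638)
j=2 picked index 1: u0 ∈ [-83/638, 5/638)
j=3 picked index 3: u0 ∈ [-10/319, 35/638)
j=4 picked index 4: u0 ∈ [-23/638, 65/638)
j=5 picked index 4: u0 ∈ [-81/638, 7/638)
j=6 picked index 5: u0 ∈ [-51/638, 24/319)
j=7 picked index 6: u0 ∈ [-5/319, 67/638)
j=8 picked index 6: u0 ∈ [-34/319, 9/638)
j=9 picked index 7: u0 ∈ [-49/638, 39/638)
j=10 picked index 10: u0 ∈ [3/638, 1/11)
intersection: [3/638, 5/638)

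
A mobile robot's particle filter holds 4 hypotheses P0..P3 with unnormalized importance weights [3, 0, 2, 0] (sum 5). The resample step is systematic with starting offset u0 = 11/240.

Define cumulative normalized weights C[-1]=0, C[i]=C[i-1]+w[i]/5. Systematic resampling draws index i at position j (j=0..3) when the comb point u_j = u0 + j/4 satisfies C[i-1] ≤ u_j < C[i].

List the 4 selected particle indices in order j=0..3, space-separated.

0 0 0 2

C = [3/5, 3/5, 1, 1]
j=0: u_0=11/240 ∈ [0, 3/5) → index 0
j=1: u_1=71/240 ∈ [0, 3/5) → index 0
j=2: u_2=131/240 ∈ [0, 3/5) → index 0
j=3: u_3=191/240 ∈ [3/5, 1) → index 2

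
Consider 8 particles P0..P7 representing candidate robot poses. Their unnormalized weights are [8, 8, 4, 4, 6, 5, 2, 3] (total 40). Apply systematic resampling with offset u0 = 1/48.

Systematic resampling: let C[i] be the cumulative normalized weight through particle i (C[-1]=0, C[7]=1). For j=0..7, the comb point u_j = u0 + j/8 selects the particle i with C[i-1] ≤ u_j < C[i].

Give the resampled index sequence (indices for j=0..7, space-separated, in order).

C = [1/5, 2/5, 1/2, 3/5, 3/4, 7/8, 37/40, 1]
j=0: u_0=1/48 ∈ [0, 1/5) → index 0
j=1: u_1=7/48 ∈ [0, 1/5) → index 0
j=2: u_2=13/48 ∈ [1/5, 2/5) → index 1
j=3: u_3=19/48 ∈ [1/5, 2/5) → index 1
j=4: u_4=25/48 ∈ [1/2, 3/5) → index 3
j=5: u_5=31/48 ∈ [3/5, 3/4) → index 4
j=6: u_6=37/48 ∈ [3/4, 7/8) → index 5
j=7: u_7=43/48 ∈ [7/8, 37/40) → index 6

0 0 1 1 3 4 5 6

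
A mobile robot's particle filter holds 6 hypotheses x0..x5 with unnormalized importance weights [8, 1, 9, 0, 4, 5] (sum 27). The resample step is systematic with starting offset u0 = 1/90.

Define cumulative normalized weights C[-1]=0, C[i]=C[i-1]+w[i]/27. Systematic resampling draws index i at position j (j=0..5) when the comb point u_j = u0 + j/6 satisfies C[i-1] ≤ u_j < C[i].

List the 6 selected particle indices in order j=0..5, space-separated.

C = [8/27, 1/3, 2/3, 2/3, 22/27, 1]
j=0: u_0=1/90 ∈ [0, 8/27) → index 0
j=1: u_1=8/45 ∈ [0, 8/27) → index 0
j=2: u_2=31/90 ∈ [1/3, 2/3) → index 2
j=3: u_3=23/45 ∈ [1/3, 2/3) → index 2
j=4: u_4=61/90 ∈ [2/3, 22/27) → index 4
j=5: u_5=38/45 ∈ [22/27, 1) → index 5

0 0 2 2 4 5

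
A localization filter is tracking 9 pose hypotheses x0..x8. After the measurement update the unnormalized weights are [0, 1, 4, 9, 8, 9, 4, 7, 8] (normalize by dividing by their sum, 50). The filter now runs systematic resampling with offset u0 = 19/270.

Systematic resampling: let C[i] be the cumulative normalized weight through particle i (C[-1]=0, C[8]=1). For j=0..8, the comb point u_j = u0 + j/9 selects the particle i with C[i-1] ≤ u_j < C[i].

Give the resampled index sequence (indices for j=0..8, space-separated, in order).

2 3 4 4 5 6 7 8 8

C = [0, 1/50, 1/10, 7/25, 11/25, 31/50, 7/10, 21/25, 1]
j=0: u_0=19/270 ∈ [1/50, 1/10) → index 2
j=1: u_1=49/270 ∈ [1/10, 7/25) → index 3
j=2: u_2=79/270 ∈ [7/25, 11/25) → index 4
j=3: u_3=109/270 ∈ [7/25, 11/25) → index 4
j=4: u_4=139/270 ∈ [11/25, 31/50) → index 5
j=5: u_5=169/270 ∈ [31/50, 7/10) → index 6
j=6: u_6=199/270 ∈ [7/10, 21/25) → index 7
j=7: u_7=229/270 ∈ [21/25, 1) → index 8
j=8: u_8=259/270 ∈ [21/25, 1) → index 8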